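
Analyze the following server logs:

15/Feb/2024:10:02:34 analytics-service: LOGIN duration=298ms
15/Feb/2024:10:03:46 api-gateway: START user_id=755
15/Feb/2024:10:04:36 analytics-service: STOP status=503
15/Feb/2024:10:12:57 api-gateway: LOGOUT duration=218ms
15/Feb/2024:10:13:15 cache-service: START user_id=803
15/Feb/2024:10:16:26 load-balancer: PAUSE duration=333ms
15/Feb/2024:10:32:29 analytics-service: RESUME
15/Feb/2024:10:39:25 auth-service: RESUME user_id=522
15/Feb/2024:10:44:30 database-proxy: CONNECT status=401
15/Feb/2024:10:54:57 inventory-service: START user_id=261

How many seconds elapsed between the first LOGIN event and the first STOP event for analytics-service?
122

To find the time between events:

1. Locate the first LOGIN event for analytics-service: 15/Feb/2024:10:02:34
2. Locate the first STOP event for analytics-service: 15/Feb/2024:10:04:36
3. Calculate the difference: 15/Feb/2024:10:04:36 - 15/Feb/2024:10:02:34 = 122 seconds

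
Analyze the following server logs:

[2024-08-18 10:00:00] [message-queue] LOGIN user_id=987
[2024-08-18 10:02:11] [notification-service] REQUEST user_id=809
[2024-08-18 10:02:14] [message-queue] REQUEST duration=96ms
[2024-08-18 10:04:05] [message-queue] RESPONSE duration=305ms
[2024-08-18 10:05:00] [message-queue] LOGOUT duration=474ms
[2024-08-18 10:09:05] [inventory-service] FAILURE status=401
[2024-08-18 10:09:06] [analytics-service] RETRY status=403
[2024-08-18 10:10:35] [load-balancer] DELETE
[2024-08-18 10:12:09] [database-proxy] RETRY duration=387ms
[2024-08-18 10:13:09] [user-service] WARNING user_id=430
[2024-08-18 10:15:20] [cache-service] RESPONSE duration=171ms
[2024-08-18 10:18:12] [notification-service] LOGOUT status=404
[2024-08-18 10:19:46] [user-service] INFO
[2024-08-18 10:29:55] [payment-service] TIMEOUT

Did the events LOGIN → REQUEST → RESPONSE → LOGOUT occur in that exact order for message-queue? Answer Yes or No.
Yes

To verify sequence order:

1. Find all events in sequence LOGIN → REQUEST → RESPONSE → LOGOUT for message-queue
2. Extract their timestamps
3. Check if timestamps are in ascending order
4. Result: Yes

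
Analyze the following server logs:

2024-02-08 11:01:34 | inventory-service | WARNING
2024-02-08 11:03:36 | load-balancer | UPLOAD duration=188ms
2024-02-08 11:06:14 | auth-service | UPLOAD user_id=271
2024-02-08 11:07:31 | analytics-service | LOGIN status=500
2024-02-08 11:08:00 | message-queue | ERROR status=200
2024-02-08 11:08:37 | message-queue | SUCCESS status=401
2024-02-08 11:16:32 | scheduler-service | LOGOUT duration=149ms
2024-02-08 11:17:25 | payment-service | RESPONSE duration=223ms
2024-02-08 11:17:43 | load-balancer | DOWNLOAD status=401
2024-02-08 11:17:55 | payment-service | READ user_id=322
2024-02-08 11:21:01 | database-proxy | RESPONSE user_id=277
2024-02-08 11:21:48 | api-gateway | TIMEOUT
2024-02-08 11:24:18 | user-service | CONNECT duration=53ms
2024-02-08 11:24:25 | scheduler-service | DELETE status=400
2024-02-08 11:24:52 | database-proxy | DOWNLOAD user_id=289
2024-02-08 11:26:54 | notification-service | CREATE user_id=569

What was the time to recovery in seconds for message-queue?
37

To calculate recovery time:

1. Find ERROR event for message-queue: 2024-02-08 11:08:00
2. Find next SUCCESS event for message-queue: 2024-02-08 11:08:37
3. Recovery time: 2024-02-08 11:08:37 - 2024-02-08 11:08:00 = 37 seconds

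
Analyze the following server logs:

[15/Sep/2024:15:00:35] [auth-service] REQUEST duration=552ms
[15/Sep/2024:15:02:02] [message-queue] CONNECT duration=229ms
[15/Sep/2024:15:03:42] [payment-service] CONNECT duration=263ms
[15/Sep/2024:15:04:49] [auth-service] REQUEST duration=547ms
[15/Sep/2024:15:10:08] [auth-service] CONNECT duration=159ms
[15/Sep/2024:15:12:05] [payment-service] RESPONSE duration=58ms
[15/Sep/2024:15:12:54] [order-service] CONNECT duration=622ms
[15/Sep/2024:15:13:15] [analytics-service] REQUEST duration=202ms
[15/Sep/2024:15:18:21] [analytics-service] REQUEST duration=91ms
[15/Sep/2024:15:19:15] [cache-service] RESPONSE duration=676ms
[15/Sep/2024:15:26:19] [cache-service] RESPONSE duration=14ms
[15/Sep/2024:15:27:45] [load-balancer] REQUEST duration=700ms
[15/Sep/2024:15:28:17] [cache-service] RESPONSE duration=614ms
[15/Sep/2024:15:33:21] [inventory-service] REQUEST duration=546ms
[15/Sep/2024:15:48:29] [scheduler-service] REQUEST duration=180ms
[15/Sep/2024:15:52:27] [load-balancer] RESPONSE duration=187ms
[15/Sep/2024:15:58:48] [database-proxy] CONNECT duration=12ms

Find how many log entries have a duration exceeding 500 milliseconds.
7

To count timeouts:

1. Threshold: 500ms
2. Extract duration from each log entry
3. Count entries where duration > 500
4. Timeout count: 7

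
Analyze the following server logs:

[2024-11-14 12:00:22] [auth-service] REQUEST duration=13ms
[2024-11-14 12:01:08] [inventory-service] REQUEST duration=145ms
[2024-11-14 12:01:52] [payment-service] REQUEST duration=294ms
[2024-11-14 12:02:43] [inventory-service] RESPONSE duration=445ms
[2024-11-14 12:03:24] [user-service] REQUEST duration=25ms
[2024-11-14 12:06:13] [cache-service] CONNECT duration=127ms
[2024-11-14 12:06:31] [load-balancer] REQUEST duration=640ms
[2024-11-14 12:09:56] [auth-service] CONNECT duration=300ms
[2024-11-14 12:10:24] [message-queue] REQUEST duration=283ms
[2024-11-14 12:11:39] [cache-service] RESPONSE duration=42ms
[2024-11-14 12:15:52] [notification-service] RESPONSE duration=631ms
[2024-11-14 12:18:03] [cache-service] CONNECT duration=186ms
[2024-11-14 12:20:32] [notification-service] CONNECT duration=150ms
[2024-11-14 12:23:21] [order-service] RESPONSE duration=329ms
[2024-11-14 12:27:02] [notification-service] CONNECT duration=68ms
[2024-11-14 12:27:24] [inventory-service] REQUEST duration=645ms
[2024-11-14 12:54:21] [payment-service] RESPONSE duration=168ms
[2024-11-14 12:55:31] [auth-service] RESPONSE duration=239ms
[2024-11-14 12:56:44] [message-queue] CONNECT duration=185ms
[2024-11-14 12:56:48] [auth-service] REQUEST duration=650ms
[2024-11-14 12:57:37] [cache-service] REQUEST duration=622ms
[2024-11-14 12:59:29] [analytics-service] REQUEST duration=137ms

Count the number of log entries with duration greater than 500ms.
5

To count timeouts:

1. Threshold: 500ms
2. Extract duration from each log entry
3. Count entries where duration > 500
4. Timeout count: 5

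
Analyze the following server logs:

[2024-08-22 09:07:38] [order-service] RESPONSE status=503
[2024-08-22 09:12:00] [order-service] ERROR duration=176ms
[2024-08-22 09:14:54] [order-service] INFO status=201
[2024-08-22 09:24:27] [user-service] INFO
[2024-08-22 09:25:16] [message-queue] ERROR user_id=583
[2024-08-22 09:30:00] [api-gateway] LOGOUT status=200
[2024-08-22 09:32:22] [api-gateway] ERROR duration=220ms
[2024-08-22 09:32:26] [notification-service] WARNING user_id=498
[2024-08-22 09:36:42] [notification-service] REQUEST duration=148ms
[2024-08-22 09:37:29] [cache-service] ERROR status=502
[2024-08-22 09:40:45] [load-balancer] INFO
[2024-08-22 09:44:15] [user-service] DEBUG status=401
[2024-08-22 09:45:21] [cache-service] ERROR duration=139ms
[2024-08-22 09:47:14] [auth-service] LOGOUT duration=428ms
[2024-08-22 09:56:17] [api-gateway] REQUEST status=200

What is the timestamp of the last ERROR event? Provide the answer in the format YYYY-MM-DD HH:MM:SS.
2024-08-22 09:45:21

To find the last event:

1. Filter for all ERROR events
2. Sort by timestamp
3. Select the last one
4. Timestamp: 2024-08-22 09:45:21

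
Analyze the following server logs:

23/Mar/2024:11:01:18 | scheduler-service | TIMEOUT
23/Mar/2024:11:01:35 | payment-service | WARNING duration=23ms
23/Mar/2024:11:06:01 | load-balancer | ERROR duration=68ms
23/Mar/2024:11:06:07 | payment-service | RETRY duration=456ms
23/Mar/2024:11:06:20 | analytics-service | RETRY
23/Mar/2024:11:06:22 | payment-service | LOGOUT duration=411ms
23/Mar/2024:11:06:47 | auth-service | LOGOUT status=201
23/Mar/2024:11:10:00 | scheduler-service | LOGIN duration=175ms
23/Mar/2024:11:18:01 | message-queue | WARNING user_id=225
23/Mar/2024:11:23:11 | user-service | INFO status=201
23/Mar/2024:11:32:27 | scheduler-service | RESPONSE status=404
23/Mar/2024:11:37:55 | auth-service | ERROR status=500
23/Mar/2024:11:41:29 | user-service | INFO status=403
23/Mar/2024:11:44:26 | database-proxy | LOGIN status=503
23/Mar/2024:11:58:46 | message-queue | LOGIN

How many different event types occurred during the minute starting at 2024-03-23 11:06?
3

To count unique event types:

1. Filter events in the minute starting at 2024-03-23 11:06
2. Extract event types from matching entries
3. Count unique types: 3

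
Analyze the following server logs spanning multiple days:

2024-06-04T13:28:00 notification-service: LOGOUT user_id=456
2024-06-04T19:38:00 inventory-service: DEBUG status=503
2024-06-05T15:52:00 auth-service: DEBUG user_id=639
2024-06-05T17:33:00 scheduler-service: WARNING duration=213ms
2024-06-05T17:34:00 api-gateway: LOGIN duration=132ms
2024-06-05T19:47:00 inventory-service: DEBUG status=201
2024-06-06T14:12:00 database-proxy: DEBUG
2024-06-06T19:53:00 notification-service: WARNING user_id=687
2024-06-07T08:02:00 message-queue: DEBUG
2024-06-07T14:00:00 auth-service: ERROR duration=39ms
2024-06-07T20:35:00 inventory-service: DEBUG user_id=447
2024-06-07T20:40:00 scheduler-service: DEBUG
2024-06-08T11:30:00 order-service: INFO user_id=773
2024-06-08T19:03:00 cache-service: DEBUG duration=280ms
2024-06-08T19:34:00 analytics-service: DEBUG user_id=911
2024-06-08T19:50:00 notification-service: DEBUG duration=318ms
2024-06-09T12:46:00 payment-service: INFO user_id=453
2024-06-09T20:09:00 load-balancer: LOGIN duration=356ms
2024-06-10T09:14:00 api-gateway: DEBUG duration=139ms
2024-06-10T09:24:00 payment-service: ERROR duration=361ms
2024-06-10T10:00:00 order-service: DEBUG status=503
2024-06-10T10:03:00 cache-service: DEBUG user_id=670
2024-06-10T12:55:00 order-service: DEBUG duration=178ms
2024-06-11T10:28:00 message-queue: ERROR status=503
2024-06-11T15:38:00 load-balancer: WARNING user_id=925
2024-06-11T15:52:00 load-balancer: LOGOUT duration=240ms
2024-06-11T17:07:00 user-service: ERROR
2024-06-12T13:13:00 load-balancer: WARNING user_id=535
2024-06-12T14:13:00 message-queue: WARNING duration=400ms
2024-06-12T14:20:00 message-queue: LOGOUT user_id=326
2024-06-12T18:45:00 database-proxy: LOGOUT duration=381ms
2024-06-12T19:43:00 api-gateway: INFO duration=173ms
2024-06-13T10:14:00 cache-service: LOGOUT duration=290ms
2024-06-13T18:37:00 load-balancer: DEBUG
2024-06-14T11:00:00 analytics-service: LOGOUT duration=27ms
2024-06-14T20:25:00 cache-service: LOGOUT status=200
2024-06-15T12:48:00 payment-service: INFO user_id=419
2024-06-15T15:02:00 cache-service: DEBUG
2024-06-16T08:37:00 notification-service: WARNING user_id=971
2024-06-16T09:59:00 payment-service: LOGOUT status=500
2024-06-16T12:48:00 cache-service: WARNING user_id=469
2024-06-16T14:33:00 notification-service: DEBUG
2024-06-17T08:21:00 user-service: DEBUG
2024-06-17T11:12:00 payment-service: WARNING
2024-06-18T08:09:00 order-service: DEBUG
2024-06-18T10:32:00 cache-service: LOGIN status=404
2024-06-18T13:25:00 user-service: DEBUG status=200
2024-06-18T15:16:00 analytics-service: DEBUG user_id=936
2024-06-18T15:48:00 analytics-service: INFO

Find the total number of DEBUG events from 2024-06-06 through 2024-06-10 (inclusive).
11

To filter by date range:

1. Date range: 2024-06-06 through 2024-06-10, both dates inclusive
2. Filter for DEBUG events whose date falls in this range
3. Count matching events: 11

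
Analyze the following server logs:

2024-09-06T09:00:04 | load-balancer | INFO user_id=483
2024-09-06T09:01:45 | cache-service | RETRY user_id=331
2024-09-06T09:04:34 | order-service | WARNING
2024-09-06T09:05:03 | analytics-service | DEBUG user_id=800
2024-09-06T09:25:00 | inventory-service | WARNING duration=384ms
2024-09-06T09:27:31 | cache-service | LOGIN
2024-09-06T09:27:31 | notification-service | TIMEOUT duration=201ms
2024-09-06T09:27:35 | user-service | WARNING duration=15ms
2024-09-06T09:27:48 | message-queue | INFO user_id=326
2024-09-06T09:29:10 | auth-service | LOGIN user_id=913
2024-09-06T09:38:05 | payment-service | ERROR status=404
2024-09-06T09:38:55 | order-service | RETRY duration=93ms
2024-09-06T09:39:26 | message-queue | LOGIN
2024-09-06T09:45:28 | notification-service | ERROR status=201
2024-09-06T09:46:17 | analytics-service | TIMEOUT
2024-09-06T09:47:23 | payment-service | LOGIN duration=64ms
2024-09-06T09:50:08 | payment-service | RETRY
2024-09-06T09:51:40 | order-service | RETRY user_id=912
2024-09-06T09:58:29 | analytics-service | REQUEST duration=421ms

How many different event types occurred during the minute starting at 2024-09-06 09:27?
4

To count unique event types:

1. Filter events in the minute starting at 2024-09-06 09:27
2. Extract event types from matching entries
3. Count unique types: 4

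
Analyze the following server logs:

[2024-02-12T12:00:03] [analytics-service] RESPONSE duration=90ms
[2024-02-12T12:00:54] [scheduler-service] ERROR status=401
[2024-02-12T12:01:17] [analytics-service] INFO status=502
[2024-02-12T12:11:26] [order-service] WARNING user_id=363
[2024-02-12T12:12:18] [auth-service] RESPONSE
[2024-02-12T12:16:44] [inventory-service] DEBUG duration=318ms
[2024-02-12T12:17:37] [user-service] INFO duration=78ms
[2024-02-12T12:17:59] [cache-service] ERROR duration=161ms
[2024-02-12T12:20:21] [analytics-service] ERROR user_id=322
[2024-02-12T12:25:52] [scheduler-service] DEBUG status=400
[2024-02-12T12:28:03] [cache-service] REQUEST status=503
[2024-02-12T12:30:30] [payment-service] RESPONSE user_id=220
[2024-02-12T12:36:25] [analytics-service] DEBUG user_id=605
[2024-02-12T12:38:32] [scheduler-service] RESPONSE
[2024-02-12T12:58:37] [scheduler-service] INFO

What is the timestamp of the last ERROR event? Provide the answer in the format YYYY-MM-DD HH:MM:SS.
2024-02-12 12:20:21

To find the last event:

1. Filter for all ERROR events
2. Sort by timestamp
3. Select the last one
4. Timestamp: 2024-02-12 12:20:21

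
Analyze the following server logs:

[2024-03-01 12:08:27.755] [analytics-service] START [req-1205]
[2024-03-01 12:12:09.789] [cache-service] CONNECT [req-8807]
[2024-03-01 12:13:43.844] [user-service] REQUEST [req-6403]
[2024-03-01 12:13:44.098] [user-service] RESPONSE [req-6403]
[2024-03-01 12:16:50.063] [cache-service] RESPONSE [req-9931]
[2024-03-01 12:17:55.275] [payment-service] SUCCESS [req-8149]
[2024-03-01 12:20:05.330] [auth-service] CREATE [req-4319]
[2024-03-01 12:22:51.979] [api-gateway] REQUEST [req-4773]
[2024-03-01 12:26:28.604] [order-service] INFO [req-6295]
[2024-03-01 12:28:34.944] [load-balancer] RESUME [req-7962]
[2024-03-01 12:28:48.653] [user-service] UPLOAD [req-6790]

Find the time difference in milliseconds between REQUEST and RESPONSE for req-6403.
254

To calculate latency:

1. Find REQUEST with id req-6403: 2024-03-01 12:13:43.844
2. Find RESPONSE with id req-6403: 2024-03-01 12:13:44.098
3. Latency: 2024-03-01 12:13:44.098 - 2024-03-01 12:13:43.844 = 254ms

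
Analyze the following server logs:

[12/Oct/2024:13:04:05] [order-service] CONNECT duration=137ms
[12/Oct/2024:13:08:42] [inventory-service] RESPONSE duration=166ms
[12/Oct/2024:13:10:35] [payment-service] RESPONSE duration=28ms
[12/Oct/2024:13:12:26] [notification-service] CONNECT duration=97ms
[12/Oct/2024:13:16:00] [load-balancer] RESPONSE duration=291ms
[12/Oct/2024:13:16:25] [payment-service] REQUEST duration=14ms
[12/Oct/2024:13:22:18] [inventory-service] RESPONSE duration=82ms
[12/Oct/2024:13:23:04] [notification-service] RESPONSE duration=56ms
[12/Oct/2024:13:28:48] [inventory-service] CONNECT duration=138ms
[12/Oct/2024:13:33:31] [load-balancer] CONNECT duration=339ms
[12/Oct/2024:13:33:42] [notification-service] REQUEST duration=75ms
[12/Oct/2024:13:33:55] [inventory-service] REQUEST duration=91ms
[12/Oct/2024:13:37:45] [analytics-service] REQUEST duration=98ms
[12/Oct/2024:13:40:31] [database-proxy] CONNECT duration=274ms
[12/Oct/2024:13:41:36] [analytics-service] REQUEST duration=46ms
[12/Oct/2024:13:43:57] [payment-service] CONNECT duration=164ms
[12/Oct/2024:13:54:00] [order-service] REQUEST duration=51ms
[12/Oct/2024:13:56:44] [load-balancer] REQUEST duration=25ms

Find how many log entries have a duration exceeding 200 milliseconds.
3

To count timeouts:

1. Threshold: 200ms
2. Extract duration from each log entry
3. Count entries where duration > 200
4. Timeout count: 3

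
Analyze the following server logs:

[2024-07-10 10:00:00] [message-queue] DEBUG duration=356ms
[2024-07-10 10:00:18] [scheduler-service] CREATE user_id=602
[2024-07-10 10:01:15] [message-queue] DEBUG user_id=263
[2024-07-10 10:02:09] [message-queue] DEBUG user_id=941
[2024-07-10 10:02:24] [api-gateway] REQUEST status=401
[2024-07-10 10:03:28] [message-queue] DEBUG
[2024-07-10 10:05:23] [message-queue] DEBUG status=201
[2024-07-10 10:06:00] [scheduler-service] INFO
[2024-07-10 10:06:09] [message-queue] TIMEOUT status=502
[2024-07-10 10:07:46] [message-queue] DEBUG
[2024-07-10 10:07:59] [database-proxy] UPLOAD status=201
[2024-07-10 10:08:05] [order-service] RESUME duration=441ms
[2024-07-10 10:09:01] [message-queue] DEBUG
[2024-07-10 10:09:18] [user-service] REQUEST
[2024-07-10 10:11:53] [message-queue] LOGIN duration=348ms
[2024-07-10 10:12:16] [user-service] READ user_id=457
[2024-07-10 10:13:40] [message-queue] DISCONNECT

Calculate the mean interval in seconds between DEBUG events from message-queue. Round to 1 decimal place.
90.2

To calculate average interval:

1. Find all DEBUG events for message-queue in order
2. Calculate time gaps between consecutive events
3. Compute mean of gaps: 541 / 6 = 90.2 seconds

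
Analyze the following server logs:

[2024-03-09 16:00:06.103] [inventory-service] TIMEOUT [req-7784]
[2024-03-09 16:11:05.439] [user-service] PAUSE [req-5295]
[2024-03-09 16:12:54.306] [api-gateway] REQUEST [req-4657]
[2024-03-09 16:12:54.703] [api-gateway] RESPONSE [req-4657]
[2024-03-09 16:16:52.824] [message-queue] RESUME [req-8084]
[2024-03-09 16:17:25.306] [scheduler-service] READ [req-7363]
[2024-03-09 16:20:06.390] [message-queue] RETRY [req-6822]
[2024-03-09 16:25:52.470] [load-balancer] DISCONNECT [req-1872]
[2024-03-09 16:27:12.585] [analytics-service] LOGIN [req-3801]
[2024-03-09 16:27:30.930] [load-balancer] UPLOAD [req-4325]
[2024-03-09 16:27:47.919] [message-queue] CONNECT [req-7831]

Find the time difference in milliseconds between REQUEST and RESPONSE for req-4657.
397

To calculate latency:

1. Find REQUEST with id req-4657: 2024-03-09 16:12:54.306
2. Find RESPONSE with id req-4657: 2024-03-09 16:12:54.703
3. Latency: 2024-03-09 16:12:54.703 - 2024-03-09 16:12:54.306 = 397ms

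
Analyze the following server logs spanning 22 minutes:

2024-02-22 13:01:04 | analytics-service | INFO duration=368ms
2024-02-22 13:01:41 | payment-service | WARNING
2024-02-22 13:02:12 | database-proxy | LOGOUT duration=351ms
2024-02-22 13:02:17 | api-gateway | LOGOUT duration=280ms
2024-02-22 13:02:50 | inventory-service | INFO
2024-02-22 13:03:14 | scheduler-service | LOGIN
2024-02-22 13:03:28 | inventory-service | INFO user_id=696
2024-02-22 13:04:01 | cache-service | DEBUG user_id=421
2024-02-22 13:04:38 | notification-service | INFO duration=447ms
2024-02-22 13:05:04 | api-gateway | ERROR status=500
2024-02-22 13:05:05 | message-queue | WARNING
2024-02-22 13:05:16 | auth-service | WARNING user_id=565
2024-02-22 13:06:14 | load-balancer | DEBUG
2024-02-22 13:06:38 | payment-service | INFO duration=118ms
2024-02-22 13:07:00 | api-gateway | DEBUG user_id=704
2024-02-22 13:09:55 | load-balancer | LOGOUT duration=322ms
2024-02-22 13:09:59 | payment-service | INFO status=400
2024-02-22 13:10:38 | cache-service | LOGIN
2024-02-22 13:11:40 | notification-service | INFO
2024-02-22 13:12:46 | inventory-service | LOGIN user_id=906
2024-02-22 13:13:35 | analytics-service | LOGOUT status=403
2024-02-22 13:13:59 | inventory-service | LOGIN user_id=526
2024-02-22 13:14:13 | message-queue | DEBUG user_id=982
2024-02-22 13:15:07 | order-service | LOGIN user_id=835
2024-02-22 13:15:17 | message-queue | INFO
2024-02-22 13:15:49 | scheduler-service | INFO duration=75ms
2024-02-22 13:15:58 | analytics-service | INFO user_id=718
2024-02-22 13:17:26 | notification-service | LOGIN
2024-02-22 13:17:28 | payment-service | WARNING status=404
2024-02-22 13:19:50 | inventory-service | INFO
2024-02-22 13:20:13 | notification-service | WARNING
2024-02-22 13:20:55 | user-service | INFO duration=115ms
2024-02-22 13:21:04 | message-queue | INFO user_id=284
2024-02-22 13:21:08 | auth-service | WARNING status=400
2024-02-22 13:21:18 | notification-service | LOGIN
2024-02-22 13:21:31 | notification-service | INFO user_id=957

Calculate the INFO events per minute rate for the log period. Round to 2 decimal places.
0.64

To calculate the rate:

1. Count total INFO events: 14
2. Total time period: 22 minutes
3. Rate = 14 / 22 = 0.64 events per minute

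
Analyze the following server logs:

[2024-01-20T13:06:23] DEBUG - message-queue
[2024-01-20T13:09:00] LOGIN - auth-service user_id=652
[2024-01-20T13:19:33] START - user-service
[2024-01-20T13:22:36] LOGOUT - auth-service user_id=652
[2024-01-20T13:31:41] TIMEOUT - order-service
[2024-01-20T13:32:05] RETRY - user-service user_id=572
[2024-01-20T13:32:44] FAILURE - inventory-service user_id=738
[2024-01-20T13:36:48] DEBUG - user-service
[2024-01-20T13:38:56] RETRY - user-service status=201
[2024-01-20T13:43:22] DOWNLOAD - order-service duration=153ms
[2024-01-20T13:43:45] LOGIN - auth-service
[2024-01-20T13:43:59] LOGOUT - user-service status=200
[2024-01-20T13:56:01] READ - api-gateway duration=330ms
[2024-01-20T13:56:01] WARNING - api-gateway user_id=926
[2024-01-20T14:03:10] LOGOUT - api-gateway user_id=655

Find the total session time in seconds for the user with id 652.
816

To calculate session duration:

1. Find LOGIN event for user_id=652: 2024-01-20T13:09:00
2. Find LOGOUT event for user_id=652: 2024-01-20T13:22:36
3. Session duration: 2024-01-20T13:22:36 - 2024-01-20T13:09:00 = 816 seconds (13 minutes)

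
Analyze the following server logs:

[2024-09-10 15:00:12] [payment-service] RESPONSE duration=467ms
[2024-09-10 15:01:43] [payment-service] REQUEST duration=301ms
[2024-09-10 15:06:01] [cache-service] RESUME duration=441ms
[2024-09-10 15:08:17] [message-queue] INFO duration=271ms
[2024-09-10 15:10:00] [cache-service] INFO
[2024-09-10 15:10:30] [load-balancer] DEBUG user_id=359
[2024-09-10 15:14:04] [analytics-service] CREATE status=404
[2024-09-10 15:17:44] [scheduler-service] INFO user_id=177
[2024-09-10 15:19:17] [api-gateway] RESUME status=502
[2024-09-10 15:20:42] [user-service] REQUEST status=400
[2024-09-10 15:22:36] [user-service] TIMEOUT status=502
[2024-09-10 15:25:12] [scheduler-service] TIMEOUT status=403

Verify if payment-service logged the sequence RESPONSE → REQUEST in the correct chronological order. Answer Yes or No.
Yes

To verify sequence order:

1. Find all events in sequence RESPONSE → REQUEST for payment-service
2. Extract their timestamps
3. Check if timestamps are in ascending order
4. Result: Yes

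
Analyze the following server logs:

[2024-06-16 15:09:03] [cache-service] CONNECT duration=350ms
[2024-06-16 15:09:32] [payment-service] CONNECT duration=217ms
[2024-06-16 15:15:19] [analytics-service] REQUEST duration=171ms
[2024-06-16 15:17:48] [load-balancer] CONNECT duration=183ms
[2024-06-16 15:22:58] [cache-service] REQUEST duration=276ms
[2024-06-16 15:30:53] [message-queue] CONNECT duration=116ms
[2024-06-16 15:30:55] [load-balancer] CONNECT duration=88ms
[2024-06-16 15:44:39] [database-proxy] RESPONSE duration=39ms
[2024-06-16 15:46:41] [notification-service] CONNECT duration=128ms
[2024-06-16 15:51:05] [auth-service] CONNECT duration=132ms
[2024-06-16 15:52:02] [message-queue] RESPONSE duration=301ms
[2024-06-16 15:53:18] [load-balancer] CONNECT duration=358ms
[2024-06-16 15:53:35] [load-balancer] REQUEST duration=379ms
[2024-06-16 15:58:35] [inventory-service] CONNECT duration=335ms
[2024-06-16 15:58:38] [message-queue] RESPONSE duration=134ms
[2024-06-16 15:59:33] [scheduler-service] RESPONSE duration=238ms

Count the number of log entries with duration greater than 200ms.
8

To count timeouts:

1. Threshold: 200ms
2. Extract duration from each log entry
3. Count entries where duration > 200
4. Timeout count: 8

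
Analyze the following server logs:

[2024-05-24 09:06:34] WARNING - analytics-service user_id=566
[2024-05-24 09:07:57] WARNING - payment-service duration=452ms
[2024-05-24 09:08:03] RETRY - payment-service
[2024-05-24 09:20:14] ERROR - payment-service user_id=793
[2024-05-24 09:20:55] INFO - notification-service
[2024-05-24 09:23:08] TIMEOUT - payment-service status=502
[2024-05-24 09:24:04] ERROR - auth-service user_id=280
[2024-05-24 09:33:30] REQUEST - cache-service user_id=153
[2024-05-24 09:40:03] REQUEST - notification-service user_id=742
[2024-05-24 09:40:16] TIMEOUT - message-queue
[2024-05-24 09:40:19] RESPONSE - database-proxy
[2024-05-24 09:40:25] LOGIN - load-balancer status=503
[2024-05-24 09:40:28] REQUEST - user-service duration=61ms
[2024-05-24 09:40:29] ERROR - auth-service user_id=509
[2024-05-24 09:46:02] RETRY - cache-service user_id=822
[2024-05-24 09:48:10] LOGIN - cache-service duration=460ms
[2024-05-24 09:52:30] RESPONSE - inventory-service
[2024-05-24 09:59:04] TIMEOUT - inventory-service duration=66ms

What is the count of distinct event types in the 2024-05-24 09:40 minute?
5

To count unique event types:

1. Filter events in the minute starting at 2024-05-24 09:40
2. Extract event types from matching entries
3. Count unique types: 5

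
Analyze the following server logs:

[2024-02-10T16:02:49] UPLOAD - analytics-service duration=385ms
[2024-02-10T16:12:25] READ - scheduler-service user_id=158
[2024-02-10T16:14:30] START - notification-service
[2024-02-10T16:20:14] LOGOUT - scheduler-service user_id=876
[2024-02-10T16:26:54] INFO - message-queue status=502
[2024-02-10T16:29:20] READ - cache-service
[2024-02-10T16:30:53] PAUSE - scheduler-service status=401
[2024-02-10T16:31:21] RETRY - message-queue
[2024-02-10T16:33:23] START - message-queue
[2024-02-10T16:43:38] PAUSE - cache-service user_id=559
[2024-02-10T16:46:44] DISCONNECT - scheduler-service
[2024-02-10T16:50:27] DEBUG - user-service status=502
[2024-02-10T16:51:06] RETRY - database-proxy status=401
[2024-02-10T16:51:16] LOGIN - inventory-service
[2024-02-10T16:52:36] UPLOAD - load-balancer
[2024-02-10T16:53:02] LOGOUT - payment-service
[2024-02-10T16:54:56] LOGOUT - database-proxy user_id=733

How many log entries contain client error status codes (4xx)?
2

To find matching entries:

1. Pattern to match: client error status codes (4xx)
2. Scan each log entry for the pattern
3. Count matches: 2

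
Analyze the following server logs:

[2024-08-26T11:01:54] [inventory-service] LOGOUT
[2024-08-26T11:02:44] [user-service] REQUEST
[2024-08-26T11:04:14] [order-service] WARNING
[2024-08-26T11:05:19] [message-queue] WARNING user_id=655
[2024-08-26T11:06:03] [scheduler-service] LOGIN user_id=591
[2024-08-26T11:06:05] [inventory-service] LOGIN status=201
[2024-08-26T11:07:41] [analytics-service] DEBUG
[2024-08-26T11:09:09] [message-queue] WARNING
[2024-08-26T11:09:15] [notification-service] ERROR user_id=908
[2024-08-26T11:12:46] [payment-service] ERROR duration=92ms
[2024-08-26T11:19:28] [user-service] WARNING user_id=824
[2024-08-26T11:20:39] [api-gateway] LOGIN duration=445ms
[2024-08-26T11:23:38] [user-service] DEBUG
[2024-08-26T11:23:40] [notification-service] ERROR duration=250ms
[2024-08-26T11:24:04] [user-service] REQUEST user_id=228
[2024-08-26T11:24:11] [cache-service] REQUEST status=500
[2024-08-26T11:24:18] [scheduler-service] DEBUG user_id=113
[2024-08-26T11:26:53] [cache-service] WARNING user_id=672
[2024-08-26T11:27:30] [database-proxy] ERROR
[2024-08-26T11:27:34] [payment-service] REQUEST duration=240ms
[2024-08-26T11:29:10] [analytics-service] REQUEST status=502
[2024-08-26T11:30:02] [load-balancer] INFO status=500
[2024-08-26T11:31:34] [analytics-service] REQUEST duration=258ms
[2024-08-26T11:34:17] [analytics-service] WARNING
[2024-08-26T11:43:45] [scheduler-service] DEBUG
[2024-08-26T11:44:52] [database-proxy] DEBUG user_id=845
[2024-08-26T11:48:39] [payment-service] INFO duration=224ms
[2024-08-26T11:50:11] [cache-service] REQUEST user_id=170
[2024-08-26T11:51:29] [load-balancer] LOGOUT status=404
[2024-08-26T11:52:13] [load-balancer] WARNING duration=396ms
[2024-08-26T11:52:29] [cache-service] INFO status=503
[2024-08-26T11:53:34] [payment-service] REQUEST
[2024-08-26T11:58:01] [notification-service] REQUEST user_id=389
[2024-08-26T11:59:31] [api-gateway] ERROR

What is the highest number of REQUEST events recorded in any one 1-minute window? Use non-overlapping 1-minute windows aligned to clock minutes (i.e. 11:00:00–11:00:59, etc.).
2

To find the burst window:

1. Divide the log period into non-overlapping 1-minute windows starting at 11:00
2. Count REQUEST events in each window
3. Find the window with maximum count
4. Maximum events in a window: 2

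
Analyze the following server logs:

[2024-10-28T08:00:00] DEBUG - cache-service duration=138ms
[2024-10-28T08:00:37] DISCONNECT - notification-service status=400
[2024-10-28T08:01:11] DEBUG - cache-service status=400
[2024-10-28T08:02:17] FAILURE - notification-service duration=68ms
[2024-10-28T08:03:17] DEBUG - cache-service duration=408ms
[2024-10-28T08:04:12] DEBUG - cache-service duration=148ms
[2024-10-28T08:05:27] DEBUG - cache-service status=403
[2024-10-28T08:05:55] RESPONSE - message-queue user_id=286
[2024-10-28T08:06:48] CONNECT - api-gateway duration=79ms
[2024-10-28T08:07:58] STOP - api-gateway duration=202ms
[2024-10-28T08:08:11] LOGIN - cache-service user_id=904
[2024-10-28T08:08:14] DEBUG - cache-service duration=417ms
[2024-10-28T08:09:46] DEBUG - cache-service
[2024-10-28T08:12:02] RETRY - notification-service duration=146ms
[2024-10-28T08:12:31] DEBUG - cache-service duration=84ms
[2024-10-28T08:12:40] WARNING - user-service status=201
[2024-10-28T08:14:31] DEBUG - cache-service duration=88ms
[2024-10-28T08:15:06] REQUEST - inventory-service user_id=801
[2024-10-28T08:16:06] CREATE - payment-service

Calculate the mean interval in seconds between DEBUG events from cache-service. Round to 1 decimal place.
108.9

To calculate average interval:

1. Find all DEBUG events for cache-service in order
2. Calculate time gaps between consecutive events
3. Compute mean of gaps: 871 / 8 = 108.9 seconds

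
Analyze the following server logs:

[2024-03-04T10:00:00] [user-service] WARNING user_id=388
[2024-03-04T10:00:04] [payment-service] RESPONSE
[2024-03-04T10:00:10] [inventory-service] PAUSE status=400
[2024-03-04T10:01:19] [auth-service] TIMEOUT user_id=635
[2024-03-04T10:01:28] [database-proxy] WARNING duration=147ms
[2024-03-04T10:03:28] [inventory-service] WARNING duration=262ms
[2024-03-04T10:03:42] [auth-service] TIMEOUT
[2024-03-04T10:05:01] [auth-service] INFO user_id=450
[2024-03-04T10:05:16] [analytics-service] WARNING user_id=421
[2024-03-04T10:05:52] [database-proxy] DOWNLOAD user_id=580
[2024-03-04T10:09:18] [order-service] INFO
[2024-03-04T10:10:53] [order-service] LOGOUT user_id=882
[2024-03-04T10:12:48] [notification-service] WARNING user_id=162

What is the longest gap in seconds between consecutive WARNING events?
452

To find the longest gap:

1. Extract all WARNING events in chronological order
2. Calculate time differences between consecutive events
3. Find the maximum difference
4. Longest gap: 452 seconds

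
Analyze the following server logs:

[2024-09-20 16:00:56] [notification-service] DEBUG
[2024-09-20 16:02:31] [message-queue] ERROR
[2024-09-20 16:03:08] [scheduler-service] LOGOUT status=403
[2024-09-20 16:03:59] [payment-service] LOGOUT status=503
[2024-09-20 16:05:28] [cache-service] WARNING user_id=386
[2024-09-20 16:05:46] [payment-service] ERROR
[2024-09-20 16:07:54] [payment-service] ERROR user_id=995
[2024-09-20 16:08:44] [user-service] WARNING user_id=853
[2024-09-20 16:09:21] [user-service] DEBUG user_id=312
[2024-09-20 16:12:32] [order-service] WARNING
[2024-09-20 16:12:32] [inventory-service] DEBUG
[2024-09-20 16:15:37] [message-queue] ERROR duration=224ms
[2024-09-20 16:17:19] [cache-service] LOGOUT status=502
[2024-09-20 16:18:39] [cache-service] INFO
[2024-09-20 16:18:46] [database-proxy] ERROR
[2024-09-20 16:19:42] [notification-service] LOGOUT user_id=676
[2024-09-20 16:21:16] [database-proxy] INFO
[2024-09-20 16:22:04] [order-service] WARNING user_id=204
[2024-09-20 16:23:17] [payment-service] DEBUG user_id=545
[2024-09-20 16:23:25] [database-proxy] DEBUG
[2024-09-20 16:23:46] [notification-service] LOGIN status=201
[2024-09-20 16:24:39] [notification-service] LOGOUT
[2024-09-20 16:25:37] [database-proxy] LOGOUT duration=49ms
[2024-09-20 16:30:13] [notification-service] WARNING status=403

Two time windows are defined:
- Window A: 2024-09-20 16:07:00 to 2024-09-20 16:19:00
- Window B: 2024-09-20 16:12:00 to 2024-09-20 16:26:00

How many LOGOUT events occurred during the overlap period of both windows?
1

To find overlap events:

1. Window A: 2024-09-20 16:07:00 to 2024-09-20 16:19:00
2. Window B: 2024-09-20 16:12:00 to 2024-09-20 16:26:00
3. Overlap period: 2024-09-20 16:12:00 to 2024-09-20 16:19:00
4. Count LOGOUT events in overlap: 1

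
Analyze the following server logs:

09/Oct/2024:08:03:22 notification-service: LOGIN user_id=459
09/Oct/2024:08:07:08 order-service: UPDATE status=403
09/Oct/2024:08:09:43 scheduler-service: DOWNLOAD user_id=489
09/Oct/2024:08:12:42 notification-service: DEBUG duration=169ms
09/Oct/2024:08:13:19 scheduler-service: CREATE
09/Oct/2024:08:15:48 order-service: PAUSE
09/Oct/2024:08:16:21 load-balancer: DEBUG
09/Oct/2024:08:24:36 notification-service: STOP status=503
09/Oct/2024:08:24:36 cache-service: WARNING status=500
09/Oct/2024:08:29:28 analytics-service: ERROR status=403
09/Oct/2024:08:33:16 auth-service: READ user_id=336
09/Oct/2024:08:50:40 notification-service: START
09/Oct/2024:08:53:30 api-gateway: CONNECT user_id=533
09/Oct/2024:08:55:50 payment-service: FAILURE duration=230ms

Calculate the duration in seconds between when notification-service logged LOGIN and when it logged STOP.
1274

To find the time between events:

1. Locate the first LOGIN event for notification-service: 09/Oct/2024:08:03:22
2. Locate the first STOP event for notification-service: 09/Oct/2024:08:24:36
3. Calculate the difference: 09/Oct/2024:08:24:36 - 09/Oct/2024:08:03:22 = 1274 seconds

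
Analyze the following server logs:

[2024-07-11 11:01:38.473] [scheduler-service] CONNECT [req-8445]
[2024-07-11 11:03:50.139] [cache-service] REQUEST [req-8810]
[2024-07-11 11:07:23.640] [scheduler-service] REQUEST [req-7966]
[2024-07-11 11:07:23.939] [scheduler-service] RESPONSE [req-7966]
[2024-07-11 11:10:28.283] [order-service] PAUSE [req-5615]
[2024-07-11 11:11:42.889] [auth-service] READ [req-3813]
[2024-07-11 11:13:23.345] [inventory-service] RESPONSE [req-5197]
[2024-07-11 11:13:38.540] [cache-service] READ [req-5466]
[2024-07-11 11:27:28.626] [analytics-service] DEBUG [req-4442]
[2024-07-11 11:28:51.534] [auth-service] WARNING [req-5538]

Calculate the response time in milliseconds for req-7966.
299

To calculate latency:

1. Find REQUEST with id req-7966: 2024-07-11 11:07:23.640
2. Find RESPONSE with id req-7966: 2024-07-11 11:07:23.939
3. Latency: 2024-07-11 11:07:23.939 - 2024-07-11 11:07:23.640 = 299ms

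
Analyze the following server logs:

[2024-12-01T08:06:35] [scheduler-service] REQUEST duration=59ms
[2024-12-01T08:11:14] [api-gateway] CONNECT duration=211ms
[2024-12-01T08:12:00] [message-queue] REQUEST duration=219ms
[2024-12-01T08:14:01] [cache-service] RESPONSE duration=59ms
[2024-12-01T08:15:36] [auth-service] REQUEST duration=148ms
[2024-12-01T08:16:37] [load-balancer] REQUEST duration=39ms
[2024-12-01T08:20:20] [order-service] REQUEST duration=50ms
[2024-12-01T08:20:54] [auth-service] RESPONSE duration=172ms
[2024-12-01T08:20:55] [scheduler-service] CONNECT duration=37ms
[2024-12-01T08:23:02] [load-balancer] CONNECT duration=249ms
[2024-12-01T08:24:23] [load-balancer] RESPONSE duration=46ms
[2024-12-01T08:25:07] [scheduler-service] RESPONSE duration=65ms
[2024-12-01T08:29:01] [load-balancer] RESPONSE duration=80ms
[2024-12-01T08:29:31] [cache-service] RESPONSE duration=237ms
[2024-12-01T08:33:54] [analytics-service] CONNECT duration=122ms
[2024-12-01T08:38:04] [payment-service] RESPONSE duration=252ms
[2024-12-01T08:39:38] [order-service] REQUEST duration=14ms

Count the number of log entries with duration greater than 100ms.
8

To count timeouts:

1. Threshold: 100ms
2. Extract duration from each log entry
3. Count entries where duration > 100
4. Timeout count: 8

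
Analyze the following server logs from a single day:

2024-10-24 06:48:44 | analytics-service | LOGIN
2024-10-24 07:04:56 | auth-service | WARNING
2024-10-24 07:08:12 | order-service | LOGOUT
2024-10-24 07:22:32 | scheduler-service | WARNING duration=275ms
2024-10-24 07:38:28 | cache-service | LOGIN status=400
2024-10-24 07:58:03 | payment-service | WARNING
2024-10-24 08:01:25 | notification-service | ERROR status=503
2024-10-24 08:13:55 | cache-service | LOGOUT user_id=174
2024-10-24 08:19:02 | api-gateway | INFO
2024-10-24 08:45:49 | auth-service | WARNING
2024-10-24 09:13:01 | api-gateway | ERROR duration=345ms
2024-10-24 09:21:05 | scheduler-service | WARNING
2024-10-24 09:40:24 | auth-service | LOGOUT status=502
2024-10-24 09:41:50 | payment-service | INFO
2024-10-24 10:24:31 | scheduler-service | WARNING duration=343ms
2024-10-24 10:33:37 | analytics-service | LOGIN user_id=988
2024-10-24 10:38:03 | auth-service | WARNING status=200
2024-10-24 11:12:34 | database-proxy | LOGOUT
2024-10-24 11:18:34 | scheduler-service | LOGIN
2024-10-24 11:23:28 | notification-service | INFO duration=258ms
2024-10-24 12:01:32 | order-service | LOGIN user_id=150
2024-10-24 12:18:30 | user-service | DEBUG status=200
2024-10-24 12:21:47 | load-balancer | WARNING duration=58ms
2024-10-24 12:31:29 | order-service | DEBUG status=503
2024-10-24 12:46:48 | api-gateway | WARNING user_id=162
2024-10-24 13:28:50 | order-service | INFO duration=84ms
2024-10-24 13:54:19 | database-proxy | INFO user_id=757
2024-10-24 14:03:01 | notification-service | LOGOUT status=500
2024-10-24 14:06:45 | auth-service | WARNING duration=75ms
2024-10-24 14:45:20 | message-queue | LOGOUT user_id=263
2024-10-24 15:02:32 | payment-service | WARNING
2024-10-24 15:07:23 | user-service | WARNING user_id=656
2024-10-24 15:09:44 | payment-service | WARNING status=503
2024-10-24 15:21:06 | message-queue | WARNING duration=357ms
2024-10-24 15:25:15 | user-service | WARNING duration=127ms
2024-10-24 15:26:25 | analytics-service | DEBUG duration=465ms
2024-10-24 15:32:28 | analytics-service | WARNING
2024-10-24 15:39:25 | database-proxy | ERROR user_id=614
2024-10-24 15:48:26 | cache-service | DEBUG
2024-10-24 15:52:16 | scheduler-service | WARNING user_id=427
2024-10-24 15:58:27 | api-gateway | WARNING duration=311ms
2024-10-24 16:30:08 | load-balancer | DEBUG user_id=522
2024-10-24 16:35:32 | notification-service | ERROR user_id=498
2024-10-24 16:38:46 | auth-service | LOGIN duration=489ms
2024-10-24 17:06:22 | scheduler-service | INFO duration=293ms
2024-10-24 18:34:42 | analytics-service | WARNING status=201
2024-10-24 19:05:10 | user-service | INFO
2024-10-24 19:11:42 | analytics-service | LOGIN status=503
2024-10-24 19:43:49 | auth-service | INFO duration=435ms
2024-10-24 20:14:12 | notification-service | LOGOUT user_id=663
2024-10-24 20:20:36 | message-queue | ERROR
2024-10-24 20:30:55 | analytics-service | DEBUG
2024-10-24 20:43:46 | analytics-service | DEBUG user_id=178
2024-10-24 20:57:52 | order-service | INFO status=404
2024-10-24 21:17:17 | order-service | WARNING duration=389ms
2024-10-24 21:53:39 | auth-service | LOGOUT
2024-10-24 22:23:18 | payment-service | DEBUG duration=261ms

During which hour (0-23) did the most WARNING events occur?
15

To find the peak hour:

1. Group all WARNING events by hour
2. Count events in each hour
3. Find hour with maximum count
4. Peak hour: 15 (with 8 events)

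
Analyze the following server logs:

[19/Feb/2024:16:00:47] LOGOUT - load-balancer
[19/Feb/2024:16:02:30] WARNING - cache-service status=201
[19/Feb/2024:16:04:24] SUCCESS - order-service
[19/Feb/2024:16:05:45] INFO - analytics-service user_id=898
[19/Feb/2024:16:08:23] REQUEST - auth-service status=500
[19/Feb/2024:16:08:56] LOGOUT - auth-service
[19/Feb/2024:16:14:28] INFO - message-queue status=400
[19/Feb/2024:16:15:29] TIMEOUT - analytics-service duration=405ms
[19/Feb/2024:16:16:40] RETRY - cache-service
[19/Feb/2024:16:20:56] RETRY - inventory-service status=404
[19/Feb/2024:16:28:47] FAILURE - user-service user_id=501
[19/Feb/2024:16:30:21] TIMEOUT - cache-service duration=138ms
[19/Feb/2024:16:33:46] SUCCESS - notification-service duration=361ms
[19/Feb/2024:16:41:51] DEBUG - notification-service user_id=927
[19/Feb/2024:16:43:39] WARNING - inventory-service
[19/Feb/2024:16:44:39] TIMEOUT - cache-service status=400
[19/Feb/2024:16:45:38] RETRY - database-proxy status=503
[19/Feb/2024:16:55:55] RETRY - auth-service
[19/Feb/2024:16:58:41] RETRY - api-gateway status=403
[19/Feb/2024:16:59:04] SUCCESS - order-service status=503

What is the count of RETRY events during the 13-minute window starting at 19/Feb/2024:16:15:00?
2

To count events in the time window:

1. Window boundaries: 19/Feb/2024:16:15:00 to 19/Feb/2024:16:28:00
2. Filter for RETRY events within this window
3. Count matching events: 2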